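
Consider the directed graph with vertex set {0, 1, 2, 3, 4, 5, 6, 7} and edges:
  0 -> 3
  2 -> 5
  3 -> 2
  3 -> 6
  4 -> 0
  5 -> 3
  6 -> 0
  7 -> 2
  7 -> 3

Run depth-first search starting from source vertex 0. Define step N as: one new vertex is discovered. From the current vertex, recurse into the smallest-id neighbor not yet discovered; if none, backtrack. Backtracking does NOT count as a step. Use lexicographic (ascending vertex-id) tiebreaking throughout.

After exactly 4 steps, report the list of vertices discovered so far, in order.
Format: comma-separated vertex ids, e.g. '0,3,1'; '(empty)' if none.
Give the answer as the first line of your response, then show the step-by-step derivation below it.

0,3,2,5

step 1: discover 0; path=0; order=0
step 2: discover 3; path=0>3; order=0,3
step 3: discover 2; path=0>3>2; order=0,3,2
step 4: discover 5; path=0>3>2>5; order=0,3,2,5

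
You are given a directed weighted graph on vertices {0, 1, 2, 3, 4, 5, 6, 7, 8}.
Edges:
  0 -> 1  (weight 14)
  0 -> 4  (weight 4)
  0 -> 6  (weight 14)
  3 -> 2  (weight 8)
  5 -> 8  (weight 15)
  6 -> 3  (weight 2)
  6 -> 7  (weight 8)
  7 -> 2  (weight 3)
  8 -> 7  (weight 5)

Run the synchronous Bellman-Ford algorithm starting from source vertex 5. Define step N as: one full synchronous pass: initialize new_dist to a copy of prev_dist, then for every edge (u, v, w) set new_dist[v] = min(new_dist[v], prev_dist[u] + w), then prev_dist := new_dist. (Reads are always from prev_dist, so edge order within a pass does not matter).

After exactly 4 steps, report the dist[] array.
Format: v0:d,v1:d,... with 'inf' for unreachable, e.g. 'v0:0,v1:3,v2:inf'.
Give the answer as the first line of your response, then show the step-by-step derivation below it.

v0:inf,v1:inf,v2:23,v3:inf,v4:inf,v5:0,v6:inf,v7:20,v8:15

step 1: dist = v0:inf,v1:inf,v2:inf,v3:inf,v4:inf,v5:0,v6:inf,v7:inf,v8:15
step 2: dist = v0:inf,v1:inf,v2:inf,v3:inf,v4:inf,v5:0,v6:inf,v7:20,v8:15
step 3: dist = v0:inf,v1:inf,v2:23,v3:inf,v4:inf,v5:0,v6:inf,v7:20,v8:15
step 4: dist = v0:inf,v1:inf,v2:23,v3:inf,v4:inf,v5:0,v6:inf,v7:20,v8:15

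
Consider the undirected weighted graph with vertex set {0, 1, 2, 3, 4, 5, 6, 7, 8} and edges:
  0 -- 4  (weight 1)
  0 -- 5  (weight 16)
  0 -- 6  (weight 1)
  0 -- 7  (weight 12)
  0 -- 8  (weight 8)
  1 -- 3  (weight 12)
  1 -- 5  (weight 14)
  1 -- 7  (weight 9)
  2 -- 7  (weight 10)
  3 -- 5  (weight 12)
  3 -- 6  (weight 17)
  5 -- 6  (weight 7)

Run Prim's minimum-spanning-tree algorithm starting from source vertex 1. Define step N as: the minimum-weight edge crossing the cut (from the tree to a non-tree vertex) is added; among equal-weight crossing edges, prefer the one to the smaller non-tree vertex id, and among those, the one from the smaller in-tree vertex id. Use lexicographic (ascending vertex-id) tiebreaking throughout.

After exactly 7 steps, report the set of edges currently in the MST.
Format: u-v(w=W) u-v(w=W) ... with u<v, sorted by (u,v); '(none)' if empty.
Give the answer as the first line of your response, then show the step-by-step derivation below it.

0-4(w=1) 0-6(w=1) 0-7(w=12) 0-8(w=8) 1-7(w=9) 2-7(w=10) 5-6(w=7)

step 1: add edge 1-7 (w=9); MST = {1-7(w=9)}
step 2: add edge 2-7 (w=10); MST = {1-7(w=9) 2-7(w=10)}
step 3: add edge 0-7 (w=12); MST = {0-7(w=12) 1-7(w=9) 2-7(w=10)}
step 4: add edge 0-4 (w=1); MST = {0-4(w=1) 0-7(w=12) 1-7(w=9) 2-7(w=10)}
step 5: add edge 0-6 (w=1); MST = {0-4(w=1) 0-6(w=1) 0-7(w=12) 1-7(w=9) 2-7(w=10)}
step 6: add edge 5-6 (w=7); MST = {0-4(w=1) 0-6(w=1) 0-7(w=12) 1-7(w=9) 2-7(w=10) 5-6(w=7)}
step 7: add edge 0-8 (w=8); MST = {0-4(w=1) 0-6(w=1) 0-7(w=12) 0-8(w=8) 1-7(w=9) 2-7(w=10) 5-6(w=7)}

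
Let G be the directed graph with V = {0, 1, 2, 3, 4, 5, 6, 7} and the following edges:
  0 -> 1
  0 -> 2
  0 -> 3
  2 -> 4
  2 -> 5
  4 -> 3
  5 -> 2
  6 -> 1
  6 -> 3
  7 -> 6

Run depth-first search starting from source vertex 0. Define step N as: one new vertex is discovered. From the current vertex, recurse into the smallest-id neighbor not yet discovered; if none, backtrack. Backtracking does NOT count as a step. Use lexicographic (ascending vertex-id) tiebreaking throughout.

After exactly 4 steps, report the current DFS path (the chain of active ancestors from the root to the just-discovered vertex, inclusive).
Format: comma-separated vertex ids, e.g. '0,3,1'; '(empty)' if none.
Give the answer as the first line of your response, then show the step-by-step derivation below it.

0,2,4

step 1: discover 0; path=0; order=0
step 2: discover 1; path=0>1; order=0,1
step 3: discover 2; path=0>2; order=0,1,2
step 4: discover 4; path=0>2>4; order=0,1,2,4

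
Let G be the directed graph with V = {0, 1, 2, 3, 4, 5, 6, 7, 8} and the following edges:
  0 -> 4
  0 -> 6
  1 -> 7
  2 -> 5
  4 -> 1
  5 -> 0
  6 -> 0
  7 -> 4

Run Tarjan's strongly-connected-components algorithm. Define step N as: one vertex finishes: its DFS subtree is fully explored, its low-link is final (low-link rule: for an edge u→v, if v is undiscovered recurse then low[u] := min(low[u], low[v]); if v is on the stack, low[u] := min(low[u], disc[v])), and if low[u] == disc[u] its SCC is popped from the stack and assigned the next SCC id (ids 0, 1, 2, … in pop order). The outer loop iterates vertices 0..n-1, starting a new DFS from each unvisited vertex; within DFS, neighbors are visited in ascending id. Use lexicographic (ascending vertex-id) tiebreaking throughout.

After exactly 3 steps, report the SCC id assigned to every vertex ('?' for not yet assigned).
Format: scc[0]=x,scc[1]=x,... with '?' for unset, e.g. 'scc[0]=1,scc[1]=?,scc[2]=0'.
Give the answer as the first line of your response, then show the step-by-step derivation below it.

scc[0]=?,scc[1]=0,scc[2]=?,scc[3]=?,scc[4]=0,scc[5]=?,scc[6]=?,scc[7]=0,scc[8]=?

step 1: low=(low[0]=0,low[1]=2,low[2]=?,low[3]=?,low[4]=1,low[5]=?,low[6]=?,low[7]=1,low[8]=?); scc=(scc[0]=?,scc[1]=?,scc[2]=?,scc[3]=?,scc[4]=?,scc[5]=?,scc[6]=?,scc[7]=?,scc[8]=?)
step 2: low=(low[0]=0,low[1]=1,low[2]=?,low[3]=?,low[4]=1,low[5]=?,low[6]=?,low[7]=1,low[8]=?); scc=(scc[0]=?,scc[1]=?,scc[2]=?,scc[3]=?,scc[4]=?,scc[5]=?,scc[6]=?,scc[7]=?,scc[8]=?)
step 3: low=(low[0]=0,low[1]=1,low[2]=?,low[3]=?,low[4]=1,low[5]=?,low[6]=?,low[7]=1,low[8]=?); scc=(scc[0]=?,scc[1]=0,scc[2]=?,scc[3]=?,scc[4]=0,scc[5]=?,scc[6]=?,scc[7]=0,scc[8]=?)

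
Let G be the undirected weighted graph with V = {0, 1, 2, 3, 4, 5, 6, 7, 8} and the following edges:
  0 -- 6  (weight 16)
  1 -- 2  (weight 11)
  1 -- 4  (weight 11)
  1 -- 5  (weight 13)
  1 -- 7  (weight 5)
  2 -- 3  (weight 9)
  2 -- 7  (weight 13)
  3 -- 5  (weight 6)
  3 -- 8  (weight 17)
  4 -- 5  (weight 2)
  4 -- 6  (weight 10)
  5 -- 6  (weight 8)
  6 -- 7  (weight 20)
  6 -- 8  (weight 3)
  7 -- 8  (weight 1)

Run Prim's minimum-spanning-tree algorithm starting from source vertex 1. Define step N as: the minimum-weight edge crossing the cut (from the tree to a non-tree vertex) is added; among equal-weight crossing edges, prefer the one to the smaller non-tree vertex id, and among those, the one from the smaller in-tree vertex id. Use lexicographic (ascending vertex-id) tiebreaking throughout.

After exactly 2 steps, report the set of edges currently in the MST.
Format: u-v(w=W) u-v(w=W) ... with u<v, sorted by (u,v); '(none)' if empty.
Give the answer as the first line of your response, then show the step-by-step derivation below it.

1-7(w=5) 7-8(w=1)

step 1: add edge 1-7 (w=5); MST = {1-7(w=5)}
step 2: add edge 7-8 (w=1); MST = {1-7(w=5) 7-8(w=1)}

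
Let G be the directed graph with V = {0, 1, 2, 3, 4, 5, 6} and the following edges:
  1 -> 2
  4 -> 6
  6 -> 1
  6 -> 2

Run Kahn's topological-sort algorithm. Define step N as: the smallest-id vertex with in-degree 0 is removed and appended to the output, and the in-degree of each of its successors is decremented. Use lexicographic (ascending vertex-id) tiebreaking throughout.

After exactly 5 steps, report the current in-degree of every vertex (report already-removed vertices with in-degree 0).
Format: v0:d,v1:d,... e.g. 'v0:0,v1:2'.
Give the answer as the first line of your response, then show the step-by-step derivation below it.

v0:0,v1:0,v2:1,v3:0,v4:0,v5:0,v6:0

step 1: output 0; order=[0]; indeg=(0,1,2,0,0,0,1)
step 2: output 3; order=[0,3]; indeg=(0,1,2,0,0,0,1)
step 3: output 4; order=[0,3,4]; indeg=(0,1,2,0,0,0,0)
step 4: output 5; order=[0,3,4,5]; indeg=(0,1,2,0,0,0,0)
step 5: output 6; order=[0,3,4,5,6]; indeg=(0,0,1,0,0,0,0)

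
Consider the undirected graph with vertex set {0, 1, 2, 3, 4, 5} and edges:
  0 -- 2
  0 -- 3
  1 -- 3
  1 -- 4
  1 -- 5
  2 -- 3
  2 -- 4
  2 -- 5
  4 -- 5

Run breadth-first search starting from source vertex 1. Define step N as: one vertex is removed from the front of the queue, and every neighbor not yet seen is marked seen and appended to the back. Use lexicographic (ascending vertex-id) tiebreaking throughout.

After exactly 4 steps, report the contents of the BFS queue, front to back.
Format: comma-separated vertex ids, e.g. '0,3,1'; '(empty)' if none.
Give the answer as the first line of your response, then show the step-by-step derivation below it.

0,2

step 1: dequeue 1; queue=[3,4,5]; order=1
step 2: dequeue 3; queue=[4,5,0,2]; order=1,3
step 3: dequeue 4; queue=[5,0,2]; order=1,3,4
step 4: dequeue 5; queue=[0,2]; order=1,3,4,5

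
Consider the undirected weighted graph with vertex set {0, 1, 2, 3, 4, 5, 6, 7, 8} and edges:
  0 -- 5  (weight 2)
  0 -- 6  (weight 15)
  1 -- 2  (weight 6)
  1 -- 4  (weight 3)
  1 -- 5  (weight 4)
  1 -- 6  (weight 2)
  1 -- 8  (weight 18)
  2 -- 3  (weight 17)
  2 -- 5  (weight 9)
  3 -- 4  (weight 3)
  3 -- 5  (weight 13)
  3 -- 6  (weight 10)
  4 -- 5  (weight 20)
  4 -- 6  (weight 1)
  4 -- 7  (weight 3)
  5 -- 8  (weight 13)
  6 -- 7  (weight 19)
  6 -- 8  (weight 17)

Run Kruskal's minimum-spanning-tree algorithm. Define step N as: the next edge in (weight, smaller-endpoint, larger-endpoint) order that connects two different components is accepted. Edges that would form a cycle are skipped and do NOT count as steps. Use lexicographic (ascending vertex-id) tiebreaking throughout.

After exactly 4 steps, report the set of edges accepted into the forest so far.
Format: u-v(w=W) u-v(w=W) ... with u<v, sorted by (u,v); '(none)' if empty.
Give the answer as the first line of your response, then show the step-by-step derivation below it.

0-5(w=2) 1-6(w=2) 3-4(w=3) 4-6(w=1)

step 1: add edge 4-6 (w=1); MST = {4-6(w=1)}
step 2: add edge 0-5 (w=2); MST = {0-5(w=2) 4-6(w=1)}
step 3: add edge 1-6 (w=2); MST = {0-5(w=2) 1-6(w=2) 4-6(w=1)}
step 4: add edge 3-4 (w=3); MST = {0-5(w=2) 1-6(w=2) 3-4(w=3) 4-6(w=1)}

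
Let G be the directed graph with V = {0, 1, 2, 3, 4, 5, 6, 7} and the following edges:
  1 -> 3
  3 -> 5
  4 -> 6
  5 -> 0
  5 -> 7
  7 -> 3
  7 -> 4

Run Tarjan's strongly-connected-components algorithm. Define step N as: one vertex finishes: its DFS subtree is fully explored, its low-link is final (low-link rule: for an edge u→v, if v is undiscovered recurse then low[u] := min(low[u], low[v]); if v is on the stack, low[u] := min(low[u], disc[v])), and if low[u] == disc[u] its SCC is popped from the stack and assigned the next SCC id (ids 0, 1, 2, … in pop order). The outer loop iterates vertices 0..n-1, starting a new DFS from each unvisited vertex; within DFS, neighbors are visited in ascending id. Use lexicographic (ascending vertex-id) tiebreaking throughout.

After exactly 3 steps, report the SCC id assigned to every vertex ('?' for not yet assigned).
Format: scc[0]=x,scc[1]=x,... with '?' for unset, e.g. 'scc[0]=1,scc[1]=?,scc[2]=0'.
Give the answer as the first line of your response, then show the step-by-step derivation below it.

scc[0]=0,scc[1]=?,scc[2]=?,scc[3]=?,scc[4]=2,scc[5]=?,scc[6]=1,scc[7]=?

step 1: low=(low[0]=0,low[1]=?,low[2]=?,low[3]=?,low[4]=?,low[5]=?,low[6]=?,low[7]=?); scc=(scc[0]=0,scc[1]=?,scc[2]=?,scc[3]=?,scc[4]=?,scc[5]=?,scc[6]=?,scc[7]=?)
step 2: low=(low[0]=0,low[1]=1,low[2]=?,low[3]=2,low[4]=5,low[5]=3,low[6]=6,low[7]=2); scc=(scc[0]=0,scc[1]=?,scc[2]=?,scc[3]=?,scc[4]=?,scc[5]=?,scc[6]=1,scc[7]=?)
step 3: low=(low[0]=0,low[1]=1,low[2]=?,low[3]=2,low[4]=5,low[5]=3,low[6]=6,low[7]=2); scc=(scc[0]=0,scc[1]=?,scc[2]=?,scc[3]=?,scc[4]=2,scc[5]=?,scc[6]=1,scc[7]=?)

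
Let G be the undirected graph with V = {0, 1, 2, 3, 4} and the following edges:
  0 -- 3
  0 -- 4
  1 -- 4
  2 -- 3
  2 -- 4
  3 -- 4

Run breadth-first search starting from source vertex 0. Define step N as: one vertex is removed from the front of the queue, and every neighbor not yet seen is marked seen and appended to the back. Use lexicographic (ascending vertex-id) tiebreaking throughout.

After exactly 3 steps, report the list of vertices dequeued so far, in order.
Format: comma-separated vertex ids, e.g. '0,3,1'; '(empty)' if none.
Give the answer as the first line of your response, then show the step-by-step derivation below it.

0,3,4

step 1: dequeue 0; queue=[3,4]; order=0
step 2: dequeue 3; queue=[4,2]; order=0,3
step 3: dequeue 4; queue=[2,1]; order=0,3,4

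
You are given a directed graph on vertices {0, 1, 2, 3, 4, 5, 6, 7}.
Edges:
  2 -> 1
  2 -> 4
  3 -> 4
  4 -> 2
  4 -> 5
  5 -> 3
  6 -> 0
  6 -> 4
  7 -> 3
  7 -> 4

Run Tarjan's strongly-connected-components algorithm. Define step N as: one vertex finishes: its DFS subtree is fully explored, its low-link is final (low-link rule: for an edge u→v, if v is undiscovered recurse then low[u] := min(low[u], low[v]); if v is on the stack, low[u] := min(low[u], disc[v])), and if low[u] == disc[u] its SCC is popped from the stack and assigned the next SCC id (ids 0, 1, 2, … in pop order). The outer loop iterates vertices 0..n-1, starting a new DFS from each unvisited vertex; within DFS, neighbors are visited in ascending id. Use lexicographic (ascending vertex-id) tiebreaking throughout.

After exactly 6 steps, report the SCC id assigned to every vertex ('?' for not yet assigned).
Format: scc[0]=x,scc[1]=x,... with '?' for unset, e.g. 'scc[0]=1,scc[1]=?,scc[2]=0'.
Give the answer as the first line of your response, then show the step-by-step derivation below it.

scc[0]=0,scc[1]=1,scc[2]=2,scc[3]=2,scc[4]=2,scc[5]=2,scc[6]=?,scc[7]=?

step 1: low=(low[0]=0,low[1]=?,low[2]=?,low[3]=?,low[4]=?,low[5]=?,low[6]=?,low[7]=?); scc=(scc[0]=0,scc[1]=?,scc[2]=?,scc[3]=?,scc[4]=?,scc[5]=?,scc[6]=?,scc[7]=?)
step 2: low=(low[0]=0,low[1]=1,low[2]=?,low[3]=?,low[4]=?,low[5]=?,low[6]=?,low[7]=?); scc=(scc[0]=0,scc[1]=1,scc[2]=?,scc[3]=?,scc[4]=?,scc[5]=?,scc[6]=?,scc[7]=?)
step 3: low=(low[0]=0,low[1]=1,low[2]=2,low[3]=3,low[4]=2,low[5]=4,low[6]=?,low[7]=?); scc=(scc[0]=0,scc[1]=1,scc[2]=?,scc[3]=?,scc[4]=?,scc[5]=?,scc[6]=?,scc[7]=?)
step 4: low=(low[0]=0,low[1]=1,low[2]=2,low[3]=3,low[4]=2,low[5]=3,low[6]=?,low[7]=?); scc=(scc[0]=0,scc[1]=1,scc[2]=?,scc[3]=?,scc[4]=?,scc[5]=?,scc[6]=?,scc[7]=?)
step 5: low=(low[0]=0,low[1]=1,low[2]=2,low[3]=3,low[4]=2,low[5]=3,low[6]=?,low[7]=?); scc=(scc[0]=0,scc[1]=1,scc[2]=?,scc[3]=?,scc[4]=?,scc[5]=?,scc[6]=?,scc[7]=?)
step 6: low=(low[0]=0,low[1]=1,low[2]=2,low[3]=3,low[4]=2,low[5]=3,low[6]=?,low[7]=?); scc=(scc[0]=0,scc[1]=1,scc[2]=2,scc[3]=2,scc[4]=2,scc[5]=2,scc[6]=?,scc[7]=?)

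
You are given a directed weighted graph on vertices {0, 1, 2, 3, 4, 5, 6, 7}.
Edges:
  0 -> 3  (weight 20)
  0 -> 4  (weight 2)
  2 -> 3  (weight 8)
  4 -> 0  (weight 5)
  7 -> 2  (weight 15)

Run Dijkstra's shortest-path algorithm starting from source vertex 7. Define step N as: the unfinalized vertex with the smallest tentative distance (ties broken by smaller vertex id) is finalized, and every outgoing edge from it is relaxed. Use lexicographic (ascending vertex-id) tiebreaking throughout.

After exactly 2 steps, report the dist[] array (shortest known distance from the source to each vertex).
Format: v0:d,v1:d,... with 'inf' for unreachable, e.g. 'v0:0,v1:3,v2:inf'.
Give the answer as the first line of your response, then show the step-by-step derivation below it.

v0:inf,v1:inf,v2:15,v3:23,v4:inf,v5:inf,v6:inf,v7:0

step 1: dist = v0:inf,v1:inf,v2:15,v3:inf,v4:inf,v5:inf,v6:inf,v7:0
step 2: dist = v0:inf,v1:inf,v2:15,v3:23,v4:inf,v5:inf,v6:inf,v7:0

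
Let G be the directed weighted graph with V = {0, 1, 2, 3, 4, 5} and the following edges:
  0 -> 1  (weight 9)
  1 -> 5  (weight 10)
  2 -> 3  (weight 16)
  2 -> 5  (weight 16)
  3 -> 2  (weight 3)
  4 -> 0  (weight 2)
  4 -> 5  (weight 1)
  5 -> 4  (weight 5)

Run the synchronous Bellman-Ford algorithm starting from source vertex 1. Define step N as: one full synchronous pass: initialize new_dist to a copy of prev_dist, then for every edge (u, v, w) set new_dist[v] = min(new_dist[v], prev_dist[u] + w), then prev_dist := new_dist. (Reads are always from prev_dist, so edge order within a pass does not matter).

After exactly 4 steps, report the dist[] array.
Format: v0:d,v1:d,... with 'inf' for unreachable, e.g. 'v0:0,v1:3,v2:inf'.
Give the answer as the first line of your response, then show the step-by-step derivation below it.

v0:17,v1:0,v2:inf,v3:inf,v4:15,v5:10

step 1: dist = v0:inf,v1:0,v2:inf,v3:inf,v4:inf,v5:10
step 2: dist = v0:inf,v1:0,v2:inf,v3:inf,v4:15,v5:10
step 3: dist = v0:17,v1:0,v2:inf,v3:inf,v4:15,v5:10
step 4: dist = v0:17,v1:0,v2:inf,v3:inf,v4:15,v5:10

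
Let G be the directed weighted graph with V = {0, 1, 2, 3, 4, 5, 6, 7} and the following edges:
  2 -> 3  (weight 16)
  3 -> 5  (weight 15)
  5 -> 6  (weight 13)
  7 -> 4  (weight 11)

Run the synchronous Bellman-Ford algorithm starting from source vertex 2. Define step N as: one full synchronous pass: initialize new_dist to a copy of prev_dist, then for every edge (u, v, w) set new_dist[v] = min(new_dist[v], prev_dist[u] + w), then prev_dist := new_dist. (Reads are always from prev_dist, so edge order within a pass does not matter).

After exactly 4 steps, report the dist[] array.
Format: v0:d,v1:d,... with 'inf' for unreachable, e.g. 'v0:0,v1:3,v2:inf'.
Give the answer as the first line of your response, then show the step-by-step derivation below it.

v0:inf,v1:inf,v2:0,v3:16,v4:inf,v5:31,v6:44,v7:inf

step 1: dist = v0:inf,v1:inf,v2:0,v3:16,v4:inf,v5:inf,v6:inf,v7:inf
step 2: dist = v0:inf,v1:inf,v2:0,v3:16,v4:inf,v5:31,v6:inf,v7:inf
step 3: dist = v0:inf,v1:inf,v2:0,v3:16,v4:inf,v5:31,v6:44,v7:inf
step 4: dist = v0:inf,v1:inf,v2:0,v3:16,v4:inf,v5:31,v6:44,v7:inf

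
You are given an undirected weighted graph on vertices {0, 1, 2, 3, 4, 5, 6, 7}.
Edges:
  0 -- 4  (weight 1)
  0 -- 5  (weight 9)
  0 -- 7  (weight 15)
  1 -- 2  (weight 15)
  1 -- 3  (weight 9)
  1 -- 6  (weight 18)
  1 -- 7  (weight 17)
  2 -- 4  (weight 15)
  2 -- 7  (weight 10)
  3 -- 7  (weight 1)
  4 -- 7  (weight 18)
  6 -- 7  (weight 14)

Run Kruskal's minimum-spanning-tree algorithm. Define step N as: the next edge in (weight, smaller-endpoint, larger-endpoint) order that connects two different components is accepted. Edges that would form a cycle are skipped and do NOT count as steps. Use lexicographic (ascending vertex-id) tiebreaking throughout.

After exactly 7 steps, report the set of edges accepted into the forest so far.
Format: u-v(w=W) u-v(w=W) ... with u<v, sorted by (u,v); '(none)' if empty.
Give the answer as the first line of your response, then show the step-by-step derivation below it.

0-4(w=1) 0-5(w=9) 0-7(w=15) 1-3(w=9) 2-7(w=10) 3-7(w=1) 6-7(w=14)

step 1: add edge 0-4 (w=1); MST = {0-4(w=1)}
step 2: add edge 3-7 (w=1); MST = {0-4(w=1) 3-7(w=1)}
step 3: add edge 0-5 (w=9); MST = {0-4(w=1) 0-5(w=9) 3-7(w=1)}
step 4: add edge 1-3 (w=9); MST = {0-4(w=1) 0-5(w=9) 1-3(w=9) 3-7(w=1)}
step 5: add edge 2-7 (w=10); MST = {0-4(w=1) 0-5(w=9) 1-3(w=9) 2-7(w=10) 3-7(w=1)}
step 6: add edge 6-7 (w=14); MST = {0-4(w=1) 0-5(w=9) 1-3(w=9) 2-7(w=10) 3-7(w=1) 6-7(w=14)}
step 7: add edge 0-7 (w=15); MST = {0-4(w=1) 0-5(w=9) 0-7(w=15) 1-3(w=9) 2-7(w=10) 3-7(w=1) 6-7(w=14)}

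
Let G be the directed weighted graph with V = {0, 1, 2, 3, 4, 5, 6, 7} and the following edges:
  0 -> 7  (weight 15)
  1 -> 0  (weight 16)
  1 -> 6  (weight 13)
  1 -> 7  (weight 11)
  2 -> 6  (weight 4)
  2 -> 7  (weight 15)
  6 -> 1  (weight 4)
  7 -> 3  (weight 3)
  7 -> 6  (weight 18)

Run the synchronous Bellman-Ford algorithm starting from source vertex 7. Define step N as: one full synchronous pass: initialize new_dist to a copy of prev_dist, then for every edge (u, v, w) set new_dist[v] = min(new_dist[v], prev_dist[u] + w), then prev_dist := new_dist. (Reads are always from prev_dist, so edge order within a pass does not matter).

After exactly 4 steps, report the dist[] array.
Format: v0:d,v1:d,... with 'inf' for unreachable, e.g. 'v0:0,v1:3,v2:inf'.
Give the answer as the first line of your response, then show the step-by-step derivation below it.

v0:38,v1:22,v2:inf,v3:3,v4:inf,v5:inf,v6:18,v7:0

step 1: dist = v0:inf,v1:inf,v2:inf,v3:3,v4:inf,v5:inf,v6:18,v7:0
step 2: dist = v0:inf,v1:22,v2:inf,v3:3,v4:inf,v5:inf,v6:18,v7:0
step 3: dist = v0:38,v1:22,v2:inf,v3:3,v4:inf,v5:inf,v6:18,v7:0
step 4: dist = v0:38,v1:22,v2:inf,v3:3,v4:inf,v5:inf,v6:18,v7:0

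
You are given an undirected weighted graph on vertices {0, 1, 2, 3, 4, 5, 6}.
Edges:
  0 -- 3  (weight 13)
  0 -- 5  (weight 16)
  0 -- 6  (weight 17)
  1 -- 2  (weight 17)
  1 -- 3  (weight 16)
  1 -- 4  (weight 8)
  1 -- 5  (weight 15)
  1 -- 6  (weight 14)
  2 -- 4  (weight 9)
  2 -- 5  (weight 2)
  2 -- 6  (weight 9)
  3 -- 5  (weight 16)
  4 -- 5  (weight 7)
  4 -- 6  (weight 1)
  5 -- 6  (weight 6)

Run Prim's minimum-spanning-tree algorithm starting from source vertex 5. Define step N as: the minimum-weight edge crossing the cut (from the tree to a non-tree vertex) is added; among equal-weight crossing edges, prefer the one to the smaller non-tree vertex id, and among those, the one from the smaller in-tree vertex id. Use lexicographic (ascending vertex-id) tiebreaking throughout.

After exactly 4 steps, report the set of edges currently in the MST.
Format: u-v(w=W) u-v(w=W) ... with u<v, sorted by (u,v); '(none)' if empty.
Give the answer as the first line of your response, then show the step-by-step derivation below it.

1-4(w=8) 2-5(w=2) 4-6(w=1) 5-6(w=6)

step 1: add edge 2-5 (w=2); MST = {2-5(w=2)}
step 2: add edge 5-6 (w=6); MST = {2-5(w=2) 5-6(w=6)}
step 3: add edge 4-6 (w=1); MST = {2-5(w=2) 4-6(w=1) 5-6(w=6)}
step 4: add edge 1-4 (w=8); MST = {1-4(w=8) 2-5(w=2) 4-6(w=1) 5-6(w=6)}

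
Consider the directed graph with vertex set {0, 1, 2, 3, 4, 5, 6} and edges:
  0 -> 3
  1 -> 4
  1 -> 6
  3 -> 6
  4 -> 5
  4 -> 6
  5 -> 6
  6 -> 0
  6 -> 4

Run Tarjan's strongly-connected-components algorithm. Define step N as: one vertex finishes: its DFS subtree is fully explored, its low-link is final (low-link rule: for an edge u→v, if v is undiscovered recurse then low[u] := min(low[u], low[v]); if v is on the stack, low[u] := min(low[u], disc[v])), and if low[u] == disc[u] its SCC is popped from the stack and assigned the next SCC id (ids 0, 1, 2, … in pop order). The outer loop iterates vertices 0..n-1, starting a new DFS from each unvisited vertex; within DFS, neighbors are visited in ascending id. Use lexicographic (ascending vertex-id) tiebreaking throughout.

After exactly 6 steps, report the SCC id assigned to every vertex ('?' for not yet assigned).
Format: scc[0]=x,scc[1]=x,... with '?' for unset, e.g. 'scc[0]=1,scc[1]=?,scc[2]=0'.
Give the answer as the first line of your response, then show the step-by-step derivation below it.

scc[0]=0,scc[1]=1,scc[2]=?,scc[3]=0,scc[4]=0,scc[5]=0,scc[6]=0

step 1: low=(low[0]=0,low[1]=?,low[2]=?,low[3]=1,low[4]=3,low[5]=2,low[6]=0); scc=(scc[0]=?,scc[1]=?,scc[2]=?,scc[3]=?,scc[4]=?,scc[5]=?,scc[6]=?)
step 2: low=(low[0]=0,low[1]=?,low[2]=?,low[3]=1,low[4]=2,low[5]=2,low[6]=0); scc=(scc[0]=?,scc[1]=?,scc[2]=?,scc[3]=?,scc[4]=?,scc[5]=?,scc[6]=?)
step 3: low=(low[0]=0,low[1]=?,low[2]=?,low[3]=1,low[4]=2,low[5]=2,low[6]=0); scc=(scc[0]=?,scc[1]=?,scc[2]=?,scc[3]=?,scc[4]=?,scc[5]=?,scc[6]=?)
step 4: low=(low[0]=0,low[1]=?,low[2]=?,low[3]=0,low[4]=2,low[5]=2,low[6]=0); scc=(scc[0]=?,scc[1]=?,scc[2]=?,scc[3]=?,scc[4]=?,scc[5]=?,scc[6]=?)
step 5: low=(low[0]=0,low[1]=?,low[2]=?,low[3]=0,low[4]=2,low[5]=2,low[6]=0); scc=(scc[0]=0,scc[1]=?,scc[2]=?,scc[3]=0,scc[4]=0,scc[5]=0,scc[6]=0)
step 6: low=(low[0]=0,low[1]=5,low[2]=?,low[3]=0,low[4]=2,low[5]=2,low[6]=0); scc=(scc[0]=0,scc[1]=1,scc[2]=?,scc[3]=0,scc[4]=0,scc[5]=0,scc[6]=0)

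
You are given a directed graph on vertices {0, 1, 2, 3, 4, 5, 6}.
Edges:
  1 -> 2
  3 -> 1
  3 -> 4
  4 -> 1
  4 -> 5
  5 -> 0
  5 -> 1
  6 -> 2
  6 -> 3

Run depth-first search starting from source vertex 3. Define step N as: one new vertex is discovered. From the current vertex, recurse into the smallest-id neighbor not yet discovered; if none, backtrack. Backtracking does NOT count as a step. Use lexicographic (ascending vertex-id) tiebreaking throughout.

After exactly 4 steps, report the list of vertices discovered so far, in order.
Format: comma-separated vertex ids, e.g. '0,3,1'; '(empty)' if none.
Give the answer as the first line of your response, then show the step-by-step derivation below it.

3,1,2,4

step 1: discover 3; path=3; order=3
step 2: discover 1; path=3>1; order=3,1
step 3: discover 2; path=3>1>2; order=3,1,2
step 4: discover 4; path=3>4; order=3,1,2,4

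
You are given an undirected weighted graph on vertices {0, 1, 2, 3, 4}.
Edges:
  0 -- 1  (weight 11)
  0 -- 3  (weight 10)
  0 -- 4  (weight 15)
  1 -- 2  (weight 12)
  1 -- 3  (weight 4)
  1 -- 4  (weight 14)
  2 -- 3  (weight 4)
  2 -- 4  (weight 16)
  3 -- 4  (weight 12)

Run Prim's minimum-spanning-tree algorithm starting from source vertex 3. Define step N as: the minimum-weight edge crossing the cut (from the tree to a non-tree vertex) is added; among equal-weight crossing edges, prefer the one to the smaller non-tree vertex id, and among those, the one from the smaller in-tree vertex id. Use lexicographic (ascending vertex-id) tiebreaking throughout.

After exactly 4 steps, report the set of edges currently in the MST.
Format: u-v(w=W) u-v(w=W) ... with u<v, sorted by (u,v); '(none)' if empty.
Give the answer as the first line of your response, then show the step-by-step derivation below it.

0-3(w=10) 1-3(w=4) 2-3(w=4) 3-4(w=12)

step 1: add edge 1-3 (w=4); MST = {1-3(w=4)}
step 2: add edge 2-3 (w=4); MST = {1-3(w=4) 2-3(w=4)}
step 3: add edge 0-3 (w=10); MST = {0-3(w=10) 1-3(w=4) 2-3(w=4)}
step 4: add edge 3-4 (w=12); MST = {0-3(w=10) 1-3(w=4) 2-3(w=4) 3-4(w=12)}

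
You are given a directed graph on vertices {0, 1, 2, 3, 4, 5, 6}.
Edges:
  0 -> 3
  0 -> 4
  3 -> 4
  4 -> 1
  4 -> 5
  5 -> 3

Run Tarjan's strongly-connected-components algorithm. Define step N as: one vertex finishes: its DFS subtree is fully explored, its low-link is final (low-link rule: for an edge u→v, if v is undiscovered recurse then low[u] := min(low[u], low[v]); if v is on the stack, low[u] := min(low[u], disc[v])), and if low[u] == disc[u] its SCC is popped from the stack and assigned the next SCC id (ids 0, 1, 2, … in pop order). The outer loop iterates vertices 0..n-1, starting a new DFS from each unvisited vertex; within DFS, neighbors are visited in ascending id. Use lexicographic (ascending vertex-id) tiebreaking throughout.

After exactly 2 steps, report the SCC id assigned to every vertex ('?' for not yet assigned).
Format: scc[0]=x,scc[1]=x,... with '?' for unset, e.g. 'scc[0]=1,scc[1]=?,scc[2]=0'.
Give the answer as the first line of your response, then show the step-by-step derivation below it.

scc[0]=?,scc[1]=0,scc[2]=?,scc[3]=?,scc[4]=?,scc[5]=?,scc[6]=?

step 1: low=(low[0]=0,low[1]=3,low[2]=?,low[3]=1,low[4]=2,low[5]=?,low[6]=?); scc=(scc[0]=?,scc[1]=0,scc[2]=?,scc[3]=?,scc[4]=?,scc[5]=?,scc[6]=?)
step 2: low=(low[0]=0,low[1]=3,low[2]=?,low[3]=1,low[4]=2,low[5]=1,low[6]=?); scc=(scc[0]=?,scc[1]=0,scc[2]=?,scc[3]=?,scc[4]=?,scc[5]=?,scc[6]=?)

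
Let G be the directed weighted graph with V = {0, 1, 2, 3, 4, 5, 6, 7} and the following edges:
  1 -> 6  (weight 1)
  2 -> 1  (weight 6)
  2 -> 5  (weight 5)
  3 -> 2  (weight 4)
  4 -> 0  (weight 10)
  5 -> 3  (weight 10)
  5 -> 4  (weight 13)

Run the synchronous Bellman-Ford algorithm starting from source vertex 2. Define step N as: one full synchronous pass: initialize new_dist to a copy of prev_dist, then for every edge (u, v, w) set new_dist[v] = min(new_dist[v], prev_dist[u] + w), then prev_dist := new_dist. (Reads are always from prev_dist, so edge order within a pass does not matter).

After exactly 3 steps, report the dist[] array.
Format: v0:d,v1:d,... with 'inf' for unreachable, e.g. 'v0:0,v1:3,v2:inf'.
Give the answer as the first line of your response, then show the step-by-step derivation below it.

v0:28,v1:6,v2:0,v3:15,v4:18,v5:5,v6:7,v7:inf

step 1: dist = v0:inf,v1:6,v2:0,v3:inf,v4:inf,v5:5,v6:inf,v7:inf
step 2: dist = v0:inf,v1:6,v2:0,v3:15,v4:18,v5:5,v6:7,v7:inf
step 3: dist = v0:28,v1:6,v2:0,v3:15,v4:18,v5:5,v6:7,v7:inf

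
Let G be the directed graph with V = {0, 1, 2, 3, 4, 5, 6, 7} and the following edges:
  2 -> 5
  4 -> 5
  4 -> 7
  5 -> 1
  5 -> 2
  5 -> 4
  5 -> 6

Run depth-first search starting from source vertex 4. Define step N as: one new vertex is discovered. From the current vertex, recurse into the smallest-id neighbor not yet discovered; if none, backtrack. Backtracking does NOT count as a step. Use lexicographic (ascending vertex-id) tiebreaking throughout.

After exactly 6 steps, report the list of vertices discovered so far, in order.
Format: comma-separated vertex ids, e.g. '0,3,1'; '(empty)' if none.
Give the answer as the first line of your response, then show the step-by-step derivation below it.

4,5,1,2,6,7

step 1: discover 4; path=4; order=4
step 2: discover 5; path=4>5; order=4,5
step 3: discover 1; path=4>5>1; order=4,5,1
step 4: discover 2; path=4>5>2; order=4,5,1,2
step 5: discover 6; path=4>5>6; order=4,5,1,2,6
step 6: discover 7; path=4>7; order=4,5,1,2,6,7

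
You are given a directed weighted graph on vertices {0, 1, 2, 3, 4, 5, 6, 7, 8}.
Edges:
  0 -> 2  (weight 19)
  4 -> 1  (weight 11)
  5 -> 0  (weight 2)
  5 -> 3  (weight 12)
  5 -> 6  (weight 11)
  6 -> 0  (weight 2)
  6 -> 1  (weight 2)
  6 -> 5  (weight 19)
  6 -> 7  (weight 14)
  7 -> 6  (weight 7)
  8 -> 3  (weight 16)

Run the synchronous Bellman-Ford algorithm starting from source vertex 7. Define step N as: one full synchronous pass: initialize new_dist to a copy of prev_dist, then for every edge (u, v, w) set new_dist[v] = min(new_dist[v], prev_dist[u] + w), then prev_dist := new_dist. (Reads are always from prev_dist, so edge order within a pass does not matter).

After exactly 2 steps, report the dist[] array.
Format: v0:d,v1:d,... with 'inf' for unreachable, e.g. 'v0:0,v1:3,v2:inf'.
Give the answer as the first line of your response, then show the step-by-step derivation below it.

v0:9,v1:9,v2:inf,v3:inf,v4:inf,v5:26,v6:7,v7:0,v8:inf

step 1: dist = v0:inf,v1:inf,v2:inf,v3:inf,v4:inf,v5:inf,v6:7,v7:0,v8:inf
step 2: dist = v0:9,v1:9,v2:inf,v3:inf,v4:inf,v5:26,v6:7,v7:0,v8:inf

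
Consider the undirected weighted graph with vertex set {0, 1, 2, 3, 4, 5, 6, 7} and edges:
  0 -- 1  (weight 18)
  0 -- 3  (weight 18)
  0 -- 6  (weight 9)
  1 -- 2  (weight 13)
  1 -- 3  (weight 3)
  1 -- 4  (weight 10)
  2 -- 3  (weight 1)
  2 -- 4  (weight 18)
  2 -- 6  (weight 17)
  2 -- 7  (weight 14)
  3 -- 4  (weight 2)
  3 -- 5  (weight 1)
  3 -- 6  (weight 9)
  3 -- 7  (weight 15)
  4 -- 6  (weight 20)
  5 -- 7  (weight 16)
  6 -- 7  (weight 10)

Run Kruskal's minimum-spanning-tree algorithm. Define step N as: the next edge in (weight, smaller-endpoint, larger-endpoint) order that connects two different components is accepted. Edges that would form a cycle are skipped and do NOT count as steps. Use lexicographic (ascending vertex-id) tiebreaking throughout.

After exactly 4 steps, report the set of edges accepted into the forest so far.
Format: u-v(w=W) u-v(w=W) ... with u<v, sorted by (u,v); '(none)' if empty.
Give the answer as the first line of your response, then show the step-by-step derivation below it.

1-3(w=3) 2-3(w=1) 3-4(w=2) 3-5(w=1)

step 1: add edge 2-3 (w=1); MST = {2-3(w=1)}
step 2: add edge 3-5 (w=1); MST = {2-3(w=1) 3-5(w=1)}
step 3: add edge 3-4 (w=2); MST = {2-3(w=1) 3-4(w=2) 3-5(w=1)}
step 4: add edge 1-3 (w=3); MST = {1-3(w=3) 2-3(w=1) 3-4(w=2) 3-5(w=1)}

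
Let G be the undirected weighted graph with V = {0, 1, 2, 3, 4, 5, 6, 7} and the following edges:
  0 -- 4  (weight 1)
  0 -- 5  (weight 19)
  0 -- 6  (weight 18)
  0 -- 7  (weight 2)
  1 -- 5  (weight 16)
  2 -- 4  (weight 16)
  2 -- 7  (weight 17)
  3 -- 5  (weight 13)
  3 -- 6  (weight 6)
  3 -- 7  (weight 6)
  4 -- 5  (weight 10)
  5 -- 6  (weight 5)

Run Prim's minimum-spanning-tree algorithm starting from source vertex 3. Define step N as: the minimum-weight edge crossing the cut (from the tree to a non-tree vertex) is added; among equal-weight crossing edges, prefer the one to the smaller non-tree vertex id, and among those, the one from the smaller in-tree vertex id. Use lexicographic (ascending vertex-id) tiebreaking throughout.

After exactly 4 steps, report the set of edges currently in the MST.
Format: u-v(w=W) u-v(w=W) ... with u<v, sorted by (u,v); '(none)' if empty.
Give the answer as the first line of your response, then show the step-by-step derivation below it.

0-7(w=2) 3-6(w=6) 3-7(w=6) 5-6(w=5)

step 1: add edge 3-6 (w=6); MST = {3-6(w=6)}
step 2: add edge 5-6 (w=5); MST = {3-6(w=6) 5-6(w=5)}
step 3: add edge 3-7 (w=6); MST = {3-6(w=6) 3-7(w=6) 5-6(w=5)}
step 4: add edge 0-7 (w=2); MST = {0-7(w=2) 3-6(w=6) 3-7(w=6) 5-6(w=5)}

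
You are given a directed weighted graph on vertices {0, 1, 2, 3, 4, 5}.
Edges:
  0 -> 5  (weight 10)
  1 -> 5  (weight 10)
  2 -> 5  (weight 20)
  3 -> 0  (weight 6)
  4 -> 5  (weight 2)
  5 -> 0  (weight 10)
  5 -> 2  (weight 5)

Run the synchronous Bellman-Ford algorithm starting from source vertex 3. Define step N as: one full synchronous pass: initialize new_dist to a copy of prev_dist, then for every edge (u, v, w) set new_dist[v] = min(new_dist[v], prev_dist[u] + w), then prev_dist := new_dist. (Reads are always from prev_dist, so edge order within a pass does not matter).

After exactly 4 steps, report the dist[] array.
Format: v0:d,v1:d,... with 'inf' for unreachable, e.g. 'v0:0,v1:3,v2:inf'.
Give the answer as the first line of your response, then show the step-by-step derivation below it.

v0:6,v1:inf,v2:21,v3:0,v4:inf,v5:16

step 1: dist = v0:6,v1:inf,v2:inf,v3:0,v4:inf,v5:inf
step 2: dist = v0:6,v1:inf,v2:inf,v3:0,v4:inf,v5:16
step 3: dist = v0:6,v1:inf,v2:21,v3:0,v4:inf,v5:16
step 4: dist = v0:6,v1:inf,v2:21,v3:0,v4:inf,v5:16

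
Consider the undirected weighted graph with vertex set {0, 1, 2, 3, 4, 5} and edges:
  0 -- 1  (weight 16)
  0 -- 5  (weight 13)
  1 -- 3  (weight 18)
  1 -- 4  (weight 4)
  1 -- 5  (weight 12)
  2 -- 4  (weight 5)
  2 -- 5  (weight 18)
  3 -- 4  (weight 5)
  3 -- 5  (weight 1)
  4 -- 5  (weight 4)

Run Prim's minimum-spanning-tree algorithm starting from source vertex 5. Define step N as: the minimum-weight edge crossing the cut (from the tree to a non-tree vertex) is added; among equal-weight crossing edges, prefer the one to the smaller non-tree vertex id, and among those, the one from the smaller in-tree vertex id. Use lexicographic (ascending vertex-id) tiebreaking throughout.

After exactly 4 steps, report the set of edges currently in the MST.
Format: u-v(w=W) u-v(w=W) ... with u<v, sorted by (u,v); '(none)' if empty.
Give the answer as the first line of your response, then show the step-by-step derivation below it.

1-4(w=4) 2-4(w=5) 3-5(w=1) 4-5(w=4)

step 1: add edge 3-5 (w=1); MST = {3-5(w=1)}
step 2: add edge 4-5 (w=4); MST = {3-5(w=1) 4-5(w=4)}
step 3: add edge 1-4 (w=4); MST = {1-4(w=4) 3-5(w=1) 4-5(w=4)}
step 4: add edge 2-4 (w=5); MST = {1-4(w=4) 2-4(w=5) 3-5(w=1) 4-5(w=4)}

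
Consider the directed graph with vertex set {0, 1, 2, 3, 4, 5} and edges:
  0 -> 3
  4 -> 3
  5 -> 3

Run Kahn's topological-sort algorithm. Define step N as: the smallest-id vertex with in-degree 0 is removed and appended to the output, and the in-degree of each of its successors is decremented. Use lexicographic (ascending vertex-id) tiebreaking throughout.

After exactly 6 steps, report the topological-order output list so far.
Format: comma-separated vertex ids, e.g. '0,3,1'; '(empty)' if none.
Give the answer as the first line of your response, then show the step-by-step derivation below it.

0,1,2,4,5,3

step 1: output 0; order=[0]; indeg=(0,0,0,2,0,0)
step 2: output 1; order=[0,1]; indeg=(0,0,0,2,0,0)
step 3: output 2; order=[0,1,2]; indeg=(0,0,0,2,0,0)
step 4: output 4; order=[0,1,2,4]; indeg=(0,0,0,1,0,0)
step 5: output 5; order=[0,1,2,4,5]; indeg=(0,0,0,0,0,0)
step 6: output 3; order=[0,1,2,4,5,3]; indeg=(0,0,0,0,0,0)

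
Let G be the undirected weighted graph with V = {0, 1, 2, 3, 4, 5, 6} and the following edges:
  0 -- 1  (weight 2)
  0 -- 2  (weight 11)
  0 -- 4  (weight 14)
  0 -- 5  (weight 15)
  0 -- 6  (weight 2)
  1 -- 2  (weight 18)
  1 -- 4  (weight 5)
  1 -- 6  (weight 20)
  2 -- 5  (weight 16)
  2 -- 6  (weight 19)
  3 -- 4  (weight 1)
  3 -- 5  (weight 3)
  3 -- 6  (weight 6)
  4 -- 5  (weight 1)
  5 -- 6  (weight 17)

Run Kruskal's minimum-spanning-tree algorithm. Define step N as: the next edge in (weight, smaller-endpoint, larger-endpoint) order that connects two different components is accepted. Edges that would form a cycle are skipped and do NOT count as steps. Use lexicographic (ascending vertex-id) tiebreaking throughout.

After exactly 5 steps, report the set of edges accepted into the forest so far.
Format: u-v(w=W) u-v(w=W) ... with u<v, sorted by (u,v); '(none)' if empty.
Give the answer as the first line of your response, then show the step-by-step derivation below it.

0-1(w=2) 0-6(w=2) 1-4(w=5) 3-4(w=1) 4-5(w=1)

step 1: add edge 3-4 (w=1); MST = {3-4(w=1)}
step 2: add edge 4-5 (w=1); MST = {3-4(w=1) 4-5(w=1)}
step 3: add edge 0-1 (w=2); MST = {0-1(w=2) 3-4(w=1) 4-5(w=1)}
step 4: add edge 0-6 (w=2); MST = {0-1(w=2) 0-6(w=2) 3-4(w=1) 4-5(w=1)}
step 5: add edge 1-4 (w=5); MST = {0-1(w=2) 0-6(w=2) 1-4(w=5) 3-4(w=1) 4-5(w=1)}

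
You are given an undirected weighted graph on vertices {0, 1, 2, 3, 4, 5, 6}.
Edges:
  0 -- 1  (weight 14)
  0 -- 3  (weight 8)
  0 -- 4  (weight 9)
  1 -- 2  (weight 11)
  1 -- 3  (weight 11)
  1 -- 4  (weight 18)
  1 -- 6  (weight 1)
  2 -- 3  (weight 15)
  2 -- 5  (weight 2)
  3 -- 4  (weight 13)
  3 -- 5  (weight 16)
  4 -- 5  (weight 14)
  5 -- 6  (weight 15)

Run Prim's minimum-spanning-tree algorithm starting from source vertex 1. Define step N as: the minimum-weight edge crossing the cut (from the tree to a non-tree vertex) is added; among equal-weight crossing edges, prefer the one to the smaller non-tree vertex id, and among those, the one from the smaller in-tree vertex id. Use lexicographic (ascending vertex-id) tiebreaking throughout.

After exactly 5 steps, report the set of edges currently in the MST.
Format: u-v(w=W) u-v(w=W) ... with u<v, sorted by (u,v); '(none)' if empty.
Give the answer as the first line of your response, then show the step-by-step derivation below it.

0-3(w=8) 1-2(w=11) 1-3(w=11) 1-6(w=1) 2-5(w=2)

step 1: add edge 1-6 (w=1); MST = {1-6(w=1)}
step 2: add edge 1-2 (w=11); MST = {1-2(w=11) 1-6(w=1)}
step 3: add edge 2-5 (w=2); MST = {1-2(w=11) 1-6(w=1) 2-5(w=2)}
step 4: add edge 1-3 (w=11); MST = {1-2(w=11) 1-3(w=11) 1-6(w=1) 2-5(w=2)}
step 5: add edge 0-3 (w=8); MST = {0-3(w=8) 1-2(w=11) 1-3(w=11) 1-6(w=1) 2-5(w=2)}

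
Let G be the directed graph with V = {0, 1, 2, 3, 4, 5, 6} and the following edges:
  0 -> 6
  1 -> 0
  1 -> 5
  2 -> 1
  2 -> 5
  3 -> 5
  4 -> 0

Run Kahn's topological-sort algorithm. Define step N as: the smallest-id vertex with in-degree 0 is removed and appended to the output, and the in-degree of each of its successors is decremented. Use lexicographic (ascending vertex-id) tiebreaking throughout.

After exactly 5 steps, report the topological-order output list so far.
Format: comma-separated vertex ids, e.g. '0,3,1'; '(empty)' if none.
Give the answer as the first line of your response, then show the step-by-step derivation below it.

2,1,3,4,0

step 1: output 2; order=[2]; indeg=(2,0,0,0,0,2,1)
step 2: output 1; order=[2,1]; indeg=(1,0,0,0,0,1,1)
step 3: output 3; order=[2,1,3]; indeg=(1,0,0,0,0,0,1)
step 4: output 4; order=[2,1,3,4]; indeg=(0,0,0,0,0,0,1)
step 5: output 0; order=[2,1,3,4,0]; indeg=(0,0,0,0,0,0,0)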